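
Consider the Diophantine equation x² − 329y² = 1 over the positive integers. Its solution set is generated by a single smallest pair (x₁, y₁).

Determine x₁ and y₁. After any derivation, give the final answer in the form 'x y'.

2376415 131016

d=329: √d = [18; 7,4,2,1,1,4,1,1,2,4,7,36] (ℓ=12, even), read p_11/q_11
a_0=18:  p_0=18·1+0=18,  q_0=18·0+1=1
a_1=7:  p_1=7·18+1=127,  q_1=7·1+0=7
a_2=4:  p_2=4·127+18=526,  q_2=4·7+1=29
…
a_4=1:  p_4=1·1179+526=1705,  q_4=1·65+29=94
a_5=1:  p_5=1·1705+1179=2884,  q_5=1·94+65=159
a_6=4:  p_6=4·2884+1705=13241,  q_6=4·159+94=730
a_7=1:  p_7=1·13241+2884=16125,  q_7=1·730+159=889
a_8=1:  p_8=1·16125+13241=29366,  q_8=1·889+730=1619
a_9=2:  p_9=2·29366+16125=74857,  q_9=2·1619+889=4127
a_10=4:  p_10=4·74857+29366=328794,  q_10=4·4127+1619=18127
a_11=7:  p_11=7·328794+74857=2376415,  q_11=7·18127+4127=131016
fundamental: x₁=2376415, y₁=131016  (since 5647348252225 − 329·17165192256 = 1)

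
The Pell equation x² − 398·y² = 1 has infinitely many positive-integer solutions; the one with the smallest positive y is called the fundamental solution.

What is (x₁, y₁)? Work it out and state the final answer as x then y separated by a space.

[19; 1,18,1,38] for √398; ℓ=4 ⇒ convergent index 3
k=0  a_k=19  p_k/q_k = 19/1
k=1  a_k=1  p_k/q_k = 20/1
k=2  a_k=18  p_k/q_k = 379/19
k=3  a_k=1  p_k/q_k = 399/20
→ (399, 20).  Check: 399²=159201, 398·20²=159200, difference 1.

399 20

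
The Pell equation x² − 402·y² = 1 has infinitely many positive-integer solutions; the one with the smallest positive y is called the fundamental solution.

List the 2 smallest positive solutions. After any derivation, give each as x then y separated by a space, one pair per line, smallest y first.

401 20
321601 16040

[20; 20,40] for √402; ℓ=2 ⇒ convergent index 1
a_0=20:  p_0=20·1+0=20,  q_0=20·0+1=1
a_1=20:  p_1=20·20+1=401,  q_1=20·1+0=20
(x₁, y₁) = (401, 20);  401² − 402·20² = 1 ✓
k=2:  x_2 = 401·401+402·20·20 = 321601,  y_2 = 401·20+20·401 = 16040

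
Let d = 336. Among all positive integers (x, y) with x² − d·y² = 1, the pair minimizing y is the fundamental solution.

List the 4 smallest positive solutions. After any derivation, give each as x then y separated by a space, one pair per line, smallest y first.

55 3
6049 330
665335 36297
73180801 3992340

[18; 3,36] for √336; ℓ=2 ⇒ convergent index 1
i=0: a=18 ⇒ p=18, q=1
i=1: a=3 ⇒ p=55, q=3
fundamental: x₁=55, y₁=3  (since 3025 − 336·9 = 1)
n=2: (55,3)∘(55,3) = (55·55+336·3·3, 55·3+3·55) = (6049,330)
n=3: (6049,330)∘(55,3) = (55·6049+336·3·330, 55·330+3·6049) = (665335,36297)
n=4: (665335,36297)∘(55,3) = (55·665335+336·3·36297, 55·36297+3·665335) = (73180801,3992340)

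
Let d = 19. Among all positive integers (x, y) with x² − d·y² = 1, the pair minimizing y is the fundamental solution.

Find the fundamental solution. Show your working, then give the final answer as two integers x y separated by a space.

√19 → a₀=4, period (2,1,3,1,2,8); ℓ=6 even so k=5
k=0  a_k=4  p_k/q_k = 4/1
…
k=3  a_k=3  p_k/q_k = 48/11
k=4  a_k=1  p_k/q_k = 61/14
k=5  a_k=2  p_k/q_k = 170/39
→ (170, 39).  Check: 170²=28900, 19·39²=28899, difference 1.

170 39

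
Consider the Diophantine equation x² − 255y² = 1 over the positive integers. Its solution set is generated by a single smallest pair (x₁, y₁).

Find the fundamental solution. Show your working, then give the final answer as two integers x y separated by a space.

√255 → a₀=15, period (1,30); ℓ=2 even so k=1
i=0: a=15 ⇒ p=15, q=1
i=1: a=1 ⇒ p=16, q=1
→ (16, 1).  Check: 16²=256, 255·1²=255, difference 1.

16 1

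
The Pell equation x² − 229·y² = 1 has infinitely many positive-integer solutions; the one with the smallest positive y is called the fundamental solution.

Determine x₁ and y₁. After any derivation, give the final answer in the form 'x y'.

5848201 386460

[15; 7,1,1,7,30] for √229; ℓ=5 ⇒ convergent index 9
k=0  a_k=15  p_k/q_k = 15/1
k=1  a_k=7  p_k/q_k = 106/7
…
k=3  a_k=1  p_k/q_k = 227/15
k=4  a_k=7  p_k/q_k = 1710/113
k=5  a_k=30  p_k/q_k = 51527/3405
k=6  a_k=7  p_k/q_k = 362399/23948
…
k=8  a_k=1  p_k/q_k = 776325/51301
k=9  a_k=7  p_k/q_k = 5848201/386460
fundamental: x₁=5848201, y₁=386460  (since 34201454936401 − 229·149351331600 = 1)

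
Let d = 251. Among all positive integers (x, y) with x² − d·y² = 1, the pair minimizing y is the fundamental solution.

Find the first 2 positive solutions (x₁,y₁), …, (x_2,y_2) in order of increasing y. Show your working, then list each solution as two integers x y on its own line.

[15; 1,5,2,1,2,…,5,1,30] for √251; ℓ=14 ⇒ convergent index 13
i=0: a=15 ⇒ p=15, q=1
…
i=7: a=15 ⇒ p=29563, q=1866
…
i=9: a=2 ⇒ p=151649, q=9572
…
i=12: a=5 ⇒ p=3097857, q=195535
i=13: a=1 ⇒ p=3674890, q=231957
fundamental: x₁=3674890, y₁=231957  (since 13504816512100 − 251·53804049849 = 1)
k=2:  x_2 = 3674890·3674890+251·231957·231957 = 27009633024199,  y_2 = 3674890·231957+231957·3674890 = 1704832919460

3674890 231957
27009633024199 1704832919460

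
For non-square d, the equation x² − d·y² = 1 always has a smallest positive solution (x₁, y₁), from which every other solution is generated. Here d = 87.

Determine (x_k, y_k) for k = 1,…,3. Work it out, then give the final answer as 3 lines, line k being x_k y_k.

√87 = [9; 3,18, …], period ℓ=2 (even) → k=1
i=0: a=9 ⇒ p=9, q=1
i=1: a=3 ⇒ p=28, q=3
(x₁, y₁) = (28, 3);  28² − 87·3² = 1 ✓
(x_2, y_2) = (28·28 + 87·3·3, 28·3 + 3·28) = (1567, 168)
(x_3, y_3) = (28·1567 + 87·3·168, 28·168 + 3·1567) = (87724, 9405)

28 3
1567 168
87724 9405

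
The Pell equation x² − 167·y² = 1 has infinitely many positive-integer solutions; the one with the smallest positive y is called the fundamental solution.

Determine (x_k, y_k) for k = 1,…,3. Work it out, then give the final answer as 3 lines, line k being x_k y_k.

d=167: √d = [12; 1,11,1,24] (ℓ=4, even), read p_3/q_3
i=0: a=12 ⇒ p=12, q=1
i=1: a=1 ⇒ p=13, q=1
i=2: a=11 ⇒ p=155, q=12
i=3: a=1 ⇒ p=168, q=13
→ (168, 13).  Check: 168²=28224, 167·13²=28223, difference 1.
(168+13√167)^2 = 56447 + 4368√167
(168+13√167)^3 = 18966024 + 1467635√167

168 13
56447 4368
18966024 1467635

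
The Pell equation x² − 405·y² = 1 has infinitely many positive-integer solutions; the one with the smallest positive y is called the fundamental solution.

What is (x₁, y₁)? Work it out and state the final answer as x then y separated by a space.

161 8

d=405: √d = [20; 8,40] (ℓ=2, even), read p_1/q_1
a_0=20:  p_0=20·1+0=20,  q_0=20·0+1=1
a_1=8:  p_1=8·20+1=161,  q_1=8·1+0=8
(x₁, y₁) = (161, 8);  161² − 405·8² = 1 ✓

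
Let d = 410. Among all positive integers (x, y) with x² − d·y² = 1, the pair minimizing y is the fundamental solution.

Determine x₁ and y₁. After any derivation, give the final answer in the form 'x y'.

[20; 4,40] for √410; ℓ=2 ⇒ convergent index 1
a_0=20:  p_0=20·1+0=20,  q_0=20·0+1=1
a_1=4:  p_1=4·20+1=81,  q_1=4·1+0=4
(x₁, y₁) = (81, 4);  81² − 410·4² = 1 ✓

81 4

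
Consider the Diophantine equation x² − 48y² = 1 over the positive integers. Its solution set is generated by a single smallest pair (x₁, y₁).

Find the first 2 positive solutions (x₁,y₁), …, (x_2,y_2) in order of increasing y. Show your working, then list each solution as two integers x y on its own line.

7 1
97 14

[6; 1,12] for √48; ℓ=2 ⇒ convergent index 1
a_0=6:  p_0=6·1+0=6,  q_0=6·0+1=1
a_1=1:  p_1=1·6+1=7,  q_1=1·1+0=1
fundamental: x₁=7, y₁=1  (since 49 − 48·1 = 1)
n=2: (7,1)∘(7,1) = (7·7+48·1·1, 7·1+1·7) = (97,14)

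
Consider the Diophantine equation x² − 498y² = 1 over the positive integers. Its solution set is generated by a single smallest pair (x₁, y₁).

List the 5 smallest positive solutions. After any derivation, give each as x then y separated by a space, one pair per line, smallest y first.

[22; 3,6,22,6,3,44] for √498; ℓ=6 ⇒ convergent index 5
step 0: (22, 1)  from 22·(1,0) + (0,1)
step 1: (67, 3)  from 3·(22,1) + (1,0)
step 2: (424, 19)  from 6·(67,3) + (22,1)
step 3: (9395, 421)  from 22·(424,19) + (67,3)
step 4: (56794, 2545)  from 6·(9395,421) + (424,19)
step 5: (179777, 8056)  from 3·(56794,2545) + (9395,421)
→ (179777, 8056).  Check: 179777²=32319769729, 498·8056²=32319769728, difference 1.
(x_2, y_2) = (179777·179777 + 498·8056·8056, 179777·8056 + 8056·179777) = (64639539457, 2896567024)
(x_3, y_3) = (179777·64639539457 + 498·8056·2896567024, 179777·2896567024 + 8056·64639539457) = (23241404969742401, 1041472259739240)
(x_4, y_4) = (179777·23241404969742401 + 498·8056·1041472259739240, 179777·1041472259739240 + 8056·23241404969742401) = (8356540122426119709697, 374465516875386131936)
(x_5, y_5) = (179777·8356540122426119709697 + 498·8056·374465516875386131936, 179777·374465516875386131936 + 8056·8356540122426119709697) = (3004627427155559641130652737, 134640574453571113022377304)

179777 8056
64639539457 2896567024
23241404969742401 1041472259739240
8356540122426119709697 374465516875386131936
3004627427155559641130652737 134640574453571113022377304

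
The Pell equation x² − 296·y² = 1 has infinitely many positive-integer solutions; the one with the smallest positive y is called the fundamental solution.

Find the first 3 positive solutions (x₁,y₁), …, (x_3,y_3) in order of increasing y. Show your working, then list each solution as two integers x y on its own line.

3699 215
27365201 1590570
202447753299 11767036645

[17; 4,1,7,1,4,34] for √296; ℓ=6 ⇒ convergent index 5
i=0: a=17 ⇒ p=17, q=1
…
i=2: a=1 ⇒ p=86, q=5
…
i=4: a=1 ⇒ p=757, q=44
i=5: a=4 ⇒ p=3699, q=215
fundamental: x₁=3699, y₁=215  (since 13682601 − 296·46225 = 1)
n=2: (3699,215)∘(3699,215) = (3699·3699+296·215·215, 3699·215+215·3699) = (27365201,1590570)
n=3: (27365201,1590570)∘(3699,215) = (3699·27365201+296·215·1590570, 3699·1590570+215·27365201) = (202447753299,11767036645)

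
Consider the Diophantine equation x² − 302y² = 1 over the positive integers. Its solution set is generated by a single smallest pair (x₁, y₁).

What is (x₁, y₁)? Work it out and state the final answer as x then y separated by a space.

4276623 246092

d=302: √d = [17; 2,1,1,1,4,…,1,2,34] (ℓ=16, even), read p_15/q_15
i=0: a=17 ⇒ p=17, q=1
…
i=5: a=4 ⇒ p=643, q=37
i=6: a=2 ⇒ p=1425, q=82
…
i=10: a=2 ⇒ p=107675, q=6196
…
i=13: a=1 ⇒ p=1042237, q=59974
i=14: a=1 ⇒ p=1617193, q=93059
i=15: a=2 ⇒ p=4276623, q=246092
→ (4276623, 246092).  Check: 4276623²=18289504284129, 302·246092²=18289504284128, difference 1.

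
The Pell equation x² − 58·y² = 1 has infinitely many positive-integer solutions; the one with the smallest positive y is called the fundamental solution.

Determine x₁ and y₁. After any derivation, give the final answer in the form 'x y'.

19603 2574

√58 = [7; 1,1,1,1,1,1,14, …], period ℓ=7 (odd) → k=13
i=0: a=7 ⇒ p=7, q=1
i=1: a=1 ⇒ p=8, q=1
…
i=4: a=1 ⇒ p=38, q=5
…
i=6: a=1 ⇒ p=99, q=13
i=7: a=14 ⇒ p=1447, q=190
i=8: a=1 ⇒ p=1546, q=203
…
i=12: a=1 ⇒ p=12071, q=1585
i=13: a=1 ⇒ p=19603, q=2574
fundamental: x₁=19603, y₁=2574  (since 384277609 − 58·6625476 = 1)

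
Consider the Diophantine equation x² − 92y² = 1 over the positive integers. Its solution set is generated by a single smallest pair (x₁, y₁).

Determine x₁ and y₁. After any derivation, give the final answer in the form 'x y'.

1151 120

√92 → a₀=9, period (1,1,2,4,2,1,1,18); ℓ=8 even so k=7
a_0=9:  p_0=9·1+0=9,  q_0=9·0+1=1
…
a_2=1:  p_2=1·10+9=19,  q_2=1·1+1=2
a_3=2:  p_3=2·19+10=48,  q_3=2·2+1=5
…
a_6=1:  p_6=1·470+211=681,  q_6=1·49+22=71
a_7=1:  p_7=1·681+470=1151,  q_7=1·71+49=120
(x₁, y₁) = (1151, 120);  1151² − 92·120² = 1 ✓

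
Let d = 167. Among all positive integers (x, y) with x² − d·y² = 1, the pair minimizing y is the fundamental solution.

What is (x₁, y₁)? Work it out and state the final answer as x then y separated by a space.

168 13

√167 = [12; 1,11,1,24, …], period ℓ=4 (even) → k=3
a_0=12:  p_0=12·1+0=12,  q_0=12·0+1=1
a_1=1:  p_1=1·12+1=13,  q_1=1·1+0=1
a_2=11:  p_2=11·13+12=155,  q_2=11·1+1=12
a_3=1:  p_3=1·155+13=168,  q_3=1·12+1=13
(x₁, y₁) = (168, 13);  168² − 167·13² = 1 ✓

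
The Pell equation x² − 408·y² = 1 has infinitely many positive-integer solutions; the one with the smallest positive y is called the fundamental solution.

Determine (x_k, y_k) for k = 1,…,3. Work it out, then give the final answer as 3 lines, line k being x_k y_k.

[20; 5,40] for √408; ℓ=2 ⇒ convergent index 1
i=0: a=20 ⇒ p=20, q=1
i=1: a=5 ⇒ p=101, q=5
→ (101, 5).  Check: 101²=10201, 408·5²=10200, difference 1.
(101+5√408)^2 = 20401 + 1010√408
(101+5√408)^3 = 4120901 + 204015√408

101 5
20401 1010
4120901 204015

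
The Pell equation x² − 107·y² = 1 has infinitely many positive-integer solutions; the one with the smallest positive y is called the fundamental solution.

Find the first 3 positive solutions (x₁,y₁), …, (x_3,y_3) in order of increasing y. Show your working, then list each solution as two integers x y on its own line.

962 93
1850887 178932
3561105626 344265075

√107 = [10; 2,1,9,1,2,20, …], period ℓ=6 (even) → k=5
a_0=10:  p_0=10·1+0=10,  q_0=10·0+1=1
a_1=2:  p_1=2·10+1=21,  q_1=2·1+0=2
a_2=1:  p_2=1·21+10=31,  q_2=1·2+1=3
a_3=9:  p_3=9·31+21=300,  q_3=9·3+2=29
a_4=1:  p_4=1·300+31=331,  q_4=1·29+3=32
a_5=2:  p_5=2·331+300=962,  q_5=2·32+29=93
→ (962, 93).  Check: 962²=925444, 107·93²=925443, difference 1.
(962+93√107)^2 = 1850887 + 178932√107
(962+93√107)^3 = 3561105626 + 344265075√107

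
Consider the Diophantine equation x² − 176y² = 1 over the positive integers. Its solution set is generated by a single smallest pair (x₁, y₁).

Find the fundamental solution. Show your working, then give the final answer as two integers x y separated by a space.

199 15

√176 = [13; 3,1,3,26, …], period ℓ=4 (even) → k=3
a_0=13:  p_0=13·1+0=13,  q_0=13·0+1=1
a_1=3:  p_1=3·13+1=40,  q_1=3·1+0=3
a_2=1:  p_2=1·40+13=53,  q_2=1·3+1=4
a_3=3:  p_3=3·53+40=199,  q_3=3·4+3=15
(x₁, y₁) = (199, 15);  199² − 176·15² = 1 ✓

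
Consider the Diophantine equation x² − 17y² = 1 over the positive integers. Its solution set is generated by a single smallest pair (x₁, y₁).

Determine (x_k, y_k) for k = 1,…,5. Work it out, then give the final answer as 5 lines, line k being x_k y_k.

√17 = [4; 8, …], period ℓ=1 (odd) → k=1
i=0: a=4 ⇒ p=4, q=1
i=1: a=8 ⇒ p=33, q=8
→ (33, 8).  Check: 33²=1089, 17·8²=1088, difference 1.
(33+8√17)^2 = 2177 + 528√17
(33+8√17)^3 = 143649 + 34840√17
(33+8√17)^4 = 9478657 + 2298912√17
(33+8√17)^5 = 625447713 + 151693352√17

33 8
2177 528
143649 34840
9478657 2298912
625447713 151693352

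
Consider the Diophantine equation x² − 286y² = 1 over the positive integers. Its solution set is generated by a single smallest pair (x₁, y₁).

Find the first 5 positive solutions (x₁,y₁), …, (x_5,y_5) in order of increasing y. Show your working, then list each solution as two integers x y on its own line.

561835 33222
631317134449 37330564740
709392124465745995 41947235681362578
797122648497793485067201 47134850318039357456520
895702806436806213240996001675 52964017256829337557486465822

√286 → a₀=16, period (1,10,3,3,2,3,3,10,1,32); ℓ=10 even so k=9
i=0: a=16 ⇒ p=16, q=1
i=1: a=1 ⇒ p=17, q=1
i=2: a=10 ⇒ p=186, q=11
…
i=6: a=3 ⇒ p=15102, q=893
…
i=8: a=10 ⇒ p=512132, q=30283
i=9: a=1 ⇒ p=561835, q=33222
(x₁, y₁) = (561835, 33222);  561835² − 286·33222² = 1 ✓
k=2:  x_2 = 561835·561835+286·33222·33222 = 631317134449,  y_2 = 561835·33222+33222·561835 = 37330564740
k=3:  x_3 = 561835·631317134449+286·33222·37330564740 = 709392124465745995,  y_3 = 561835·37330564740+33222·631317134449 = 41947235681362578
k=4:  x_4 = 561835·709392124465745995+286·33222·41947235681362578 = 797122648497793485067201,  y_4 = 561835·41947235681362578+33222·709392124465745995 = 47134850318039357456520
k=5:  x_5 = 561835·797122648497793485067201+286·33222·47134850318039357456520 = 895702806436806213240996001675,  y_5 = 561835·47134850318039357456520+33222·797122648497793485067201 = 52964017256829337557486465822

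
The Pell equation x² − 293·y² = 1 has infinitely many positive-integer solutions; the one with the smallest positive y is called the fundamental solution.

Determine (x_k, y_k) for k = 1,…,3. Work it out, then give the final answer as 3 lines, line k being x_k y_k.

12320649 719780
303596783562401 17736313474440
7481018815602612315849 437045785745090703340

√293 → a₀=17, period (8,1,1,8,34); ℓ=5 odd so k=9
k=0  a_k=17  p_k/q_k = 17/1
…
k=5  a_k=34  p_k/q_k = 84679/4947
…
k=8  a_k=1  p_k/q_k = 1444507/84389
k=9  a_k=8  p_k/q_k = 12320649/719780
(x₁, y₁) = (12320649, 719780);  12320649² − 293·719780² = 1 ✓
(x_2, y_2) = (12320649·12320649 + 293·719780·719780, 12320649·719780 + 719780·12320649) = (303596783562401, 17736313474440)
(x_3, y_3) = (12320649·303596783562401 + 293·719780·17736313474440, 12320649·17736313474440 + 719780·303596783562401) = (7481018815602612315849, 437045785745090703340)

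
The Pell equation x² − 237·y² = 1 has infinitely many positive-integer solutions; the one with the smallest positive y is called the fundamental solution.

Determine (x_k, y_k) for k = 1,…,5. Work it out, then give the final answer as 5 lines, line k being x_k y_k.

d=237: √d = [15; 2,1,1,7,10,7,1,1,2,30] (ℓ=10, even), read p_9/q_9
i=0: a=15 ⇒ p=15, q=1
…
i=2: a=1 ⇒ p=46, q=3
…
i=4: a=7 ⇒ p=585, q=38
…
i=7: a=1 ⇒ p=48001, q=3118
i=8: a=1 ⇒ p=90075, q=5851
i=9: a=2 ⇒ p=228151, q=14820
(x₁, y₁) = (228151, 14820);  228151² − 237·14820² = 1 ✓
(228151+14820√237)^2 = 104105757601 + 6762395640√237
(228151+14820√237)^3 = 47503665404623351 + 3085694655308460√237
(228151+14820√237)^4 = 21676017531356338550401 + 1408008642599798519280√237
(228151+14820√237)^5 = 9890810151545456327820453751 + 642477159632487569289194100√237

228151 14820
104105757601 6762395640
47503665404623351 3085694655308460
21676017531356338550401 1408008642599798519280
9890810151545456327820453751 642477159632487569289194100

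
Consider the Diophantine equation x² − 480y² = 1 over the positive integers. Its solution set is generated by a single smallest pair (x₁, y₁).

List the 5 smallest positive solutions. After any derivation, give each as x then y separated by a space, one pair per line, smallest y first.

√480 → a₀=21, period (1,9,1,42); ℓ=4 even so k=3
i=0: a=21 ⇒ p=21, q=1
i=1: a=1 ⇒ p=22, q=1
i=2: a=9 ⇒ p=219, q=10
i=3: a=1 ⇒ p=241, q=11
fundamental: x₁=241, y₁=11  (since 58081 − 480·121 = 1)
(241+11√480)^2 = 116161 + 5302√480
(241+11√480)^3 = 55989361 + 2555553√480
(241+11√480)^4 = 26986755841 + 1231771244√480
(241+11√480)^5 = 13007560326001 + 593711184055√480

241 11
116161 5302
55989361 2555553
26986755841 1231771244
13007560326001 593711184055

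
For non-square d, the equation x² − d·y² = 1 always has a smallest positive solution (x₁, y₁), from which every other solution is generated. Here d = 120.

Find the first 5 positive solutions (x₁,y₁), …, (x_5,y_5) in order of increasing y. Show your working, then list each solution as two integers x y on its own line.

d=120: √d = [10; 1,20] (ℓ=2, even), read p_1/q_1
a_0=10:  p_0=10·1+0=10,  q_0=10·0+1=1
a_1=1:  p_1=1·10+1=11,  q_1=1·1+0=1
fundamental: x₁=11, y₁=1  (since 121 − 120·1 = 1)
k=2:  x_2 = 11·11+120·1·1 = 241,  y_2 = 11·1+1·11 = 22
k=3:  x_3 = 11·241+120·1·22 = 5291,  y_3 = 11·22+1·241 = 483
k=4:  x_4 = 11·5291+120·1·483 = 116161,  y_4 = 11·483+1·5291 = 10604
k=5:  x_5 = 11·116161+120·1·10604 = 2550251,  y_5 = 11·10604+1·116161 = 232805

11 1
241 22
5291 483
116161 10604
2550251 232805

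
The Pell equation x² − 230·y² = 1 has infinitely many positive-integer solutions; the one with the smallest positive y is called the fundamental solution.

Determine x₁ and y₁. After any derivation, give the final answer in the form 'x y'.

[15; 6,30] for √230; ℓ=2 ⇒ convergent index 1
i=0: a=15 ⇒ p=15, q=1
i=1: a=6 ⇒ p=91, q=6
→ (91, 6).  Check: 91²=8281, 230·6²=8280, difference 1.

91 6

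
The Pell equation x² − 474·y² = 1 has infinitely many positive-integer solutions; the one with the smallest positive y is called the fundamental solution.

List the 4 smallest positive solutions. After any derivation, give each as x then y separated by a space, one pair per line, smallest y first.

d=474: √d = [21; 1,3,2,1,1,…,3,1,42] (ℓ=14, even), read p_13/q_13
a_0=21:  p_0=21·1+0=21,  q_0=21·0+1=1
a_1=1:  p_1=1·21+1=22,  q_1=1·1+0=1
…
a_4=1:  p_4=1·196+87=283,  q_4=1·9+4=13
a_5=1:  p_5=1·283+196=479,  q_5=1·13+9=22
…
a_7=6:  p_7=6·762+479=5051,  q_7=6·35+22=232
a_8=1:  p_8=1·5051+762=5813,  q_8=1·232+35=267
a_9=1:  p_9=1·5813+5051=10864,  q_9=1·267+232=499
a_10=1:  p_10=1·10864+5813=16677,  q_10=1·499+267=766
…
a_12=3:  p_12=3·44218+16677=149331,  q_12=3·2031+766=6859
a_13=1:  p_13=1·149331+44218=193549,  q_13=1·6859+2031=8890
(x₁, y₁) = (193549, 8890);  193549² − 474·8890² = 1 ✓
(x_2, y_2) = (193549·193549 + 474·8890·8890, 193549·8890 + 8890·193549) = (74922430801, 3441301220)
(x_3, y_3) = (193549·74922430801 + 474·8890·3441301220, 193549·3441301220 + 8890·74922430801) = (29002323118011949, 1332120819650670)
(x_4, y_4) = (193549·29002323118011949 + 474·8890·1332120819650670, 193549·1332120819650670 + 8890·29002323118011949) = (11226741274261267003201, 515661305041693754440)

193549 8890
74922430801 3441301220
29002323118011949 1332120819650670
11226741274261267003201 515661305041693754440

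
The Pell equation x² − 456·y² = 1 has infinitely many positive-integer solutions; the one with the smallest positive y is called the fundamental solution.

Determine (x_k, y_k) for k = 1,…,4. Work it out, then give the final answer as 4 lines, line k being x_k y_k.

√456 = [21; 2,1,4,1,2,42, …], period ℓ=6 (even) → k=5
i=0: a=21 ⇒ p=21, q=1
…
i=2: a=1 ⇒ p=64, q=3
i=3: a=4 ⇒ p=299, q=14
i=4: a=1 ⇒ p=363, q=17
i=5: a=2 ⇒ p=1025, q=48
→ (1025, 48).  Check: 1025²=1050625, 456·48²=1050624, difference 1.
k=2:  x_2 = 1025·1025+456·48·48 = 2101249,  y_2 = 1025·48+48·1025 = 98400
k=3:  x_3 = 1025·2101249+456·48·98400 = 4307559425,  y_3 = 1025·98400+48·2101249 = 201719952
k=4:  x_4 = 1025·4307559425+456·48·201719952 = 8830494720001,  y_4 = 1025·201719952+48·4307559425 = 413525803200

1025 48
2101249 98400
4307559425 201719952
8830494720001 413525803200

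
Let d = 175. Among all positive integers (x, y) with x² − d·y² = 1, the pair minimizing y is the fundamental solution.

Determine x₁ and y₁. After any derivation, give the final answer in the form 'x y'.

2024 153

[13; 4,2,1,2,4,26] for √175; ℓ=6 ⇒ convergent index 5
i=0: a=13 ⇒ p=13, q=1
i=1: a=4 ⇒ p=53, q=4
…
i=3: a=1 ⇒ p=172, q=13
i=4: a=2 ⇒ p=463, q=35
i=5: a=4 ⇒ p=2024, q=153
→ (2024, 153).  Check: 2024²=4096576, 175·153²=4096575, difference 1.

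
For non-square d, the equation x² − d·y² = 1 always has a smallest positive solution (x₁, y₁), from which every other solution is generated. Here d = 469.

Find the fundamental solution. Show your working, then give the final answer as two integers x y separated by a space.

137215 6336

√469 = [21; 1,1,1,10,6,10,1,1,1,42, …], period ℓ=10 (even) → k=9
i=0: a=21 ⇒ p=21, q=1
…
i=2: a=1 ⇒ p=43, q=2
…
i=4: a=10 ⇒ p=693, q=32
…
i=6: a=10 ⇒ p=42923, q=1982
…
i=8: a=1 ⇒ p=90069, q=4159
i=9: a=1 ⇒ p=137215, q=6336
→ (137215, 6336).  Check: 137215²=18827956225, 469·6336²=18827956224, difference 1.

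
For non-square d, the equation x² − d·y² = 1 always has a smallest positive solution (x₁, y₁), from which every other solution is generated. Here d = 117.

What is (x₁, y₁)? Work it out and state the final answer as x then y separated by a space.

√117 → a₀=10, period (1,4,2,4,1,20); ℓ=6 even so k=5
step 0: (10, 1)  from 10·(1,0) + (0,1)
…
step 3: (119, 11)  from 2·(54,5) + (11,1)
step 4: (530, 49)  from 4·(119,11) + (54,5)
step 5: (649, 60)  from 1·(530,49) + (119,11)
→ (649, 60).  Check: 649²=421201, 117·60²=421200, difference 1.

649 60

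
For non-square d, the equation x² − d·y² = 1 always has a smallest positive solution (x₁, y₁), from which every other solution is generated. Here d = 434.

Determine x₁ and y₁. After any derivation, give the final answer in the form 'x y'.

√434 → a₀=20, period (1,4,1,40); ℓ=4 even so k=3
i=0: a=20 ⇒ p=20, q=1
i=1: a=1 ⇒ p=21, q=1
i=2: a=4 ⇒ p=104, q=5
i=3: a=1 ⇒ p=125, q=6
→ (125, 6).  Check: 125²=15625, 434·6²=15624, difference 1.

125 6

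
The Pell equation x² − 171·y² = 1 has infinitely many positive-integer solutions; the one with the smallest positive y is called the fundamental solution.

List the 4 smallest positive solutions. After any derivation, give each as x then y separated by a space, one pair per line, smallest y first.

√171 → a₀=13, period (13,26); ℓ=2 even so k=1
k=0  a_k=13  p_k/q_k = 13/1
k=1  a_k=13  p_k/q_k = 170/13
(x₁, y₁) = (170, 13);  170² − 171·13² = 1 ✓
(170+13√171)^2 = 57799 + 4420√171
(170+13√171)^3 = 19651490 + 1502787√171
(170+13√171)^4 = 6681448801 + 510943160√171

170 13
57799 4420
19651490 1502787
6681448801 510943160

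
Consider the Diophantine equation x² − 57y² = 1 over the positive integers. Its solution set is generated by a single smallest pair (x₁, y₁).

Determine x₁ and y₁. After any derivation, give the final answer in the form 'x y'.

151 20

d=57: √d = [7; 1,1,4,1,1,14] (ℓ=6, even), read p_5/q_5
i=0: a=7 ⇒ p=7, q=1
i=1: a=1 ⇒ p=8, q=1
…
i=3: a=4 ⇒ p=68, q=9
i=4: a=1 ⇒ p=83, q=11
i=5: a=1 ⇒ p=151, q=20
fundamental: x₁=151, y₁=20  (since 22801 − 57·400 = 1)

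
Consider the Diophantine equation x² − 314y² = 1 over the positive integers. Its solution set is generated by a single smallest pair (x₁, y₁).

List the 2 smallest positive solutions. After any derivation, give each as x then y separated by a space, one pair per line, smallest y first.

392499 22150
308110930001 17387705700

√314 = [17; 1,2,1,1,2,1,34, …], period ℓ=7 (odd) → k=13
i=0: a=17 ⇒ p=17, q=1
…
i=5: a=2 ⇒ p=319, q=18
…
i=9: a=2 ⇒ p=47029, q=2654
…
i=11: a=1 ⇒ p=109882, q=6201
i=12: a=2 ⇒ p=282617, q=15949
i=13: a=1 ⇒ p=392499, q=22150
(x₁, y₁) = (392499, 22150);  392499² − 314·22150² = 1 ✓
(392499+22150√314)^2 = 308110930001 + 17387705700√314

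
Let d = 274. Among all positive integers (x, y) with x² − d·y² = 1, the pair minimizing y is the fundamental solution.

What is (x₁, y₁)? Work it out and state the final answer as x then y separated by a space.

3959299 239190

d=274: √d = [16; 1,1,4,4,1,1,32] (ℓ=7, odd), read p_13/q_13
i=0: a=16 ⇒ p=16, q=1
…
i=2: a=1 ⇒ p=33, q=2
…
i=4: a=4 ⇒ p=629, q=38
i=5: a=1 ⇒ p=778, q=47
i=6: a=1 ⇒ p=1407, q=85
…
i=8: a=1 ⇒ p=47209, q=2852
i=9: a=1 ⇒ p=93011, q=5619
i=10: a=4 ⇒ p=419253, q=25328
i=11: a=4 ⇒ p=1770023, q=106931
i=12: a=1 ⇒ p=2189276, q=132259
i=13: a=1 ⇒ p=3959299, q=239190
(x₁, y₁) = (3959299, 239190);  3959299² − 274·239190² = 1 ✓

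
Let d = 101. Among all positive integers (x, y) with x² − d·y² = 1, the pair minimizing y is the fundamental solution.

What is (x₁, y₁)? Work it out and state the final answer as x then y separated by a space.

201 20

d=101: √d = [10; 20] (ℓ=1, odd), read p_1/q_1
step 0: (10, 1)  from 10·(1,0) + (0,1)
step 1: (201, 20)  from 20·(10,1) + (1,0)
→ (201, 20).  Check: 201²=40401, 101·20²=40400, difference 1.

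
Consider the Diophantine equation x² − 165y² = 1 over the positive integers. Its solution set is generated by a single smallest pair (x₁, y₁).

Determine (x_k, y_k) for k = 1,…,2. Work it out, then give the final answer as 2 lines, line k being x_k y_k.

d=165: √d = [12; 1,5,2,5,1,24] (ℓ=6, even), read p_5/q_5
a_0=12:  p_0=12·1+0=12,  q_0=12·0+1=1
…
a_4=5:  p_4=5·167+77=912,  q_4=5·13+6=71
a_5=1:  p_5=1·912+167=1079,  q_5=1·71+13=84
(x₁, y₁) = (1079, 84);  1079² − 165·84² = 1 ✓
n=2: (1079,84)∘(1079,84) = (1079·1079+165·84·84, 1079·84+84·1079) = (2328481,181272)

1079 84
2328481 181272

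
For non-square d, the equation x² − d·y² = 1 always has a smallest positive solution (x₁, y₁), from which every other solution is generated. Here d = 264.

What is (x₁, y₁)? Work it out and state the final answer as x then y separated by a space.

65 4

√264 = [16; 4,32, …], period ℓ=2 (even) → k=1
i=0: a=16 ⇒ p=16, q=1
i=1: a=4 ⇒ p=65, q=4
fundamental: x₁=65, y₁=4  (since 4225 − 264·16 = 1)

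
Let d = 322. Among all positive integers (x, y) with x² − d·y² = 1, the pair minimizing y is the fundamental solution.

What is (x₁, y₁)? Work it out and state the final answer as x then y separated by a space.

323 18

√322 = [17; 1,16,1,34, …], period ℓ=4 (even) → k=3
k=0  a_k=17  p_k/q_k = 17/1
…
k=2  a_k=16  p_k/q_k = 305/17
k=3  a_k=1  p_k/q_k = 323/18
→ (323, 18).  Check: 323²=104329, 322·18²=104328, difference 1.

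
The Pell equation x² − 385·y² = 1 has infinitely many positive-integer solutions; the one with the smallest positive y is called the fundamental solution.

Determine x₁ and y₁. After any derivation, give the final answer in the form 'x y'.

95831 4884

d=385: √d = [19; 1,1,1,1,1,…,1,1,38] (ℓ=16, even), read p_15/q_15
k=0  a_k=19  p_k/q_k = 19/1
k=1  a_k=1  p_k/q_k = 20/1
k=2  a_k=1  p_k/q_k = 39/2
…
k=5  a_k=1  p_k/q_k = 157/8
k=6  a_k=3  p_k/q_k = 569/29
…
k=8  a_k=2  p_k/q_k = 2021/103
…
k=10  a_k=3  p_k/q_k = 10262/523
…
k=14  a_k=1  p_k/q_k = 59551/3035
k=15  a_k=1  p_k/q_k = 95831/4884
fundamental: x₁=95831, y₁=4884  (since 9183580561 − 385·23853456 = 1)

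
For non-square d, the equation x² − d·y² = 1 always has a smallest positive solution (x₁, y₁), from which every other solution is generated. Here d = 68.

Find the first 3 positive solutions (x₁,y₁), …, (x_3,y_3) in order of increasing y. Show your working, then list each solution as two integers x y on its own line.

33 4
2177 264
143649 17420

√68 = [8; 4,16, …], period ℓ=2 (even) → k=1
step 0: (8, 1)  from 8·(1,0) + (0,1)
step 1: (33, 4)  from 4·(8,1) + (1,0)
fundamental: x₁=33, y₁=4  (since 1089 − 68·16 = 1)
(33+4√68)^2 = 2177 + 264√68
(33+4√68)^3 = 143649 + 17420√68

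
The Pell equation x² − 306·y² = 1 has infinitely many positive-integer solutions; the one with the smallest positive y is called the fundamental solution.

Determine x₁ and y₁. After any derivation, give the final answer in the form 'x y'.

35 2

√306 = [17; 2,34, …], period ℓ=2 (even) → k=1
step 0: (17, 1)  from 17·(1,0) + (0,1)
step 1: (35, 2)  from 2·(17,1) + (1,0)
(x₁, y₁) = (35, 2);  35² − 306·2² = 1 ✓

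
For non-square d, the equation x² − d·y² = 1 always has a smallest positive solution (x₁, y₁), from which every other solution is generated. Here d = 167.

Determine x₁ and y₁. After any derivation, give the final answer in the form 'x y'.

168 13

√167 → a₀=12, period (1,11,1,24); ℓ=4 even so k=3
step 0: (12, 1)  from 12·(1,0) + (0,1)
step 1: (13, 1)  from 1·(12,1) + (1,0)
step 2: (155, 12)  from 11·(13,1) + (12,1)
step 3: (168, 13)  from 1·(155,12) + (13,1)
(x₁, y₁) = (168, 13);  168² − 167·13² = 1 ✓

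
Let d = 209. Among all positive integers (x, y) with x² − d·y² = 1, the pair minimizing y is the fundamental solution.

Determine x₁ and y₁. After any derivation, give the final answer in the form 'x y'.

d=209: √d = [14; 2,5,3,2,3,5,2,28] (ℓ=8, even), read p_7/q_7
step 0: (14, 1)  from 14·(1,0) + (0,1)
…
step 5: (4019, 278)  from 3·(1171,81) + (506,35)
step 6: (21266, 1471)  from 5·(4019,278) + (1171,81)
step 7: (46551, 3220)  from 2·(21266,1471) + (4019,278)
fundamental: x₁=46551, y₁=3220  (since 2166995601 − 209·10368400 = 1)

46551 3220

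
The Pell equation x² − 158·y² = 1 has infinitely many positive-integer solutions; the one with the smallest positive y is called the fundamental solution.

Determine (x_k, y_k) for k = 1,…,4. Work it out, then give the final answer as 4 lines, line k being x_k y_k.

[12; 1,1,3,12,3,1,1,24] for √158; ℓ=8 ⇒ convergent index 7
i=0: a=12 ⇒ p=12, q=1
i=1: a=1 ⇒ p=13, q=1
i=2: a=1 ⇒ p=25, q=2
i=3: a=3 ⇒ p=88, q=7
i=4: a=12 ⇒ p=1081, q=86
i=5: a=3 ⇒ p=3331, q=265
i=6: a=1 ⇒ p=4412, q=351
i=7: a=1 ⇒ p=7743, q=616
→ (7743, 616).  Check: 7743²=59954049, 158·616²=59954048, difference 1.
(7743+616√158)^2 = 119908097 + 9539376√158
(7743+616√158)^3 = 1856896782399 + 147726776120√158
(7743+616√158)^4 = 28755903452322817 + 2287696845454944√158

7743 616
119908097 9539376
1856896782399 147726776120
28755903452322817 2287696845454944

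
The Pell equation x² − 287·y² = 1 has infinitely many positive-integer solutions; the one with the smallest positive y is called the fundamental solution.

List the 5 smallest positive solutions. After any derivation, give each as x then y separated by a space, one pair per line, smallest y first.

288 17
165887 9792
95550624 5640175
55036993537 3248731008
31701212726688 1871263420433

[16; 1,15,1,32] for √287; ℓ=4 ⇒ convergent index 3
step 0: (16, 1)  from 16·(1,0) + (0,1)
step 1: (17, 1)  from 1·(16,1) + (1,0)
step 2: (271, 16)  from 15·(17,1) + (16,1)
step 3: (288, 17)  from 1·(271,16) + (17,1)
(x₁, y₁) = (288, 17);  288² − 287·17² = 1 ✓
k=2:  x_2 = 288·288+287·17·17 = 165887,  y_2 = 288·17+17·288 = 9792
k=3:  x_3 = 288·165887+287·17·9792 = 95550624,  y_3 = 288·9792+17·165887 = 5640175
k=4:  x_4 = 288·95550624+287·17·5640175 = 55036993537,  y_4 = 288·5640175+17·95550624 = 3248731008
k=5:  x_5 = 288·55036993537+287·17·3248731008 = 31701212726688,  y_5 = 288·3248731008+17·55036993537 = 1871263420433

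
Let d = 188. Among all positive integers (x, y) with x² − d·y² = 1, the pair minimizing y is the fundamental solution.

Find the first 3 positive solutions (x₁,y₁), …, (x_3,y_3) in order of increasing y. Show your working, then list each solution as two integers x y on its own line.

4607 336
42448897 3095904
391124132351 28525659120

√188 → a₀=13, period (1,2,2,6,2,2,1,26); ℓ=8 even so k=7
k=0  a_k=13  p_k/q_k = 13/1
k=1  a_k=1  p_k/q_k = 14/1
k=2  a_k=2  p_k/q_k = 41/3
…
k=4  a_k=6  p_k/q_k = 617/45
k=5  a_k=2  p_k/q_k = 1330/97
k=6  a_k=2  p_k/q_k = 3277/239
k=7  a_k=1  p_k/q_k = 4607/336
fundamental: x₁=4607, y₁=336  (since 21224449 − 188·112896 = 1)
(4607+336√188)^2 = 42448897 + 3095904√188
(4607+336√188)^3 = 391124132351 + 28525659120√188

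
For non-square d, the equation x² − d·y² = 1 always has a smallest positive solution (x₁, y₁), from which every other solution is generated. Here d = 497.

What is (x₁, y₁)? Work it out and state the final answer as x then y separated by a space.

1201887 53912

√497 = [22; 3,2,2,5,6,5,2,2,3,44, …], period ℓ=10 (even) → k=9
k=0  a_k=22  p_k/q_k = 22/1
…
k=2  a_k=2  p_k/q_k = 156/7
k=3  a_k=2  p_k/q_k = 379/17
k=4  a_k=5  p_k/q_k = 2051/92
k=5  a_k=6  p_k/q_k = 12685/569
k=6  a_k=5  p_k/q_k = 65476/2937
k=7  a_k=2  p_k/q_k = 143637/6443
k=8  a_k=2  p_k/q_k = 352750/15823
k=9  a_k=3  p_k/q_k = 1201887/53912
(x₁, y₁) = (1201887, 53912);  1201887² − 497·53912² = 1 ✓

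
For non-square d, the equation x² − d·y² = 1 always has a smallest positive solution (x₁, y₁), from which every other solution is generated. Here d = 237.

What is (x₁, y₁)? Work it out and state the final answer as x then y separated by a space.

228151 14820

d=237: √d = [15; 2,1,1,7,10,7,1,1,2,30] (ℓ=10, even), read p_9/q_9
k=0  a_k=15  p_k/q_k = 15/1
…
k=2  a_k=1  p_k/q_k = 46/3
…
k=7  a_k=1  p_k/q_k = 48001/3118
k=8  a_k=1  p_k/q_k = 90075/5851
k=9  a_k=2  p_k/q_k = 228151/14820
→ (228151, 14820).  Check: 228151²=52052878801, 237·14820²=52052878800, difference 1.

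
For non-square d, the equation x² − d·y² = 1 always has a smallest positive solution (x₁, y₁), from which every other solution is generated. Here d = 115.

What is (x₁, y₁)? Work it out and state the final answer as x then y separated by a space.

[10; 1,2,1,1,1,1,1,2,1,20] for √115; ℓ=10 ⇒ convergent index 9
a_0=10:  p_0=10·1+0=10,  q_0=10·0+1=1
a_1=1:  p_1=1·10+1=11,  q_1=1·1+0=1
a_2=2:  p_2=2·11+10=32,  q_2=2·1+1=3
…
a_4=1:  p_4=1·43+32=75,  q_4=1·4+3=7
…
a_7=1:  p_7=1·193+118=311,  q_7=1·18+11=29
a_8=2:  p_8=2·311+193=815,  q_8=2·29+18=76
a_9=1:  p_9=1·815+311=1126,  q_9=1·76+29=105
(x₁, y₁) = (1126, 105);  1126² − 115·105² = 1 ✓

1126 105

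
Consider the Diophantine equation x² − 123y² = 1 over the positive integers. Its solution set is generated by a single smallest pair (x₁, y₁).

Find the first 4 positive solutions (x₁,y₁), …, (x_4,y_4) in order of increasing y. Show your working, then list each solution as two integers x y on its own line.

d=123: √d = [11; 11,22] (ℓ=2, even), read p_1/q_1
a_0=11:  p_0=11·1+0=11,  q_0=11·0+1=1
a_1=11:  p_1=11·11+1=122,  q_1=11·1+0=11
→ (122, 11).  Check: 122²=14884, 123·11²=14883, difference 1.
k=2:  x_2 = 122·122+123·11·11 = 29767,  y_2 = 122·11+11·122 = 2684
k=3:  x_3 = 122·29767+123·11·2684 = 7263026,  y_3 = 122·2684+11·29767 = 654885
k=4:  x_4 = 122·7263026+123·11·654885 = 1772148577,  y_4 = 122·654885+11·7263026 = 159789256

122 11
29767 2684
7263026 654885
1772148577 159789256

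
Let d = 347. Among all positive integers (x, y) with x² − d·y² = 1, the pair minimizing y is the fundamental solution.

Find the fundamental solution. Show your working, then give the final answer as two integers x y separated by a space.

641602 34443

d=347: √d = [18; 1,1,1,2,4,…,1,1,36] (ℓ=14, even), read p_13/q_13
i=0: a=18 ⇒ p=18, q=1
…
i=2: a=1 ⇒ p=37, q=2
i=3: a=1 ⇒ p=56, q=3
i=4: a=2 ⇒ p=149, q=8
i=5: a=4 ⇒ p=652, q=35
…
i=7: a=17 ⇒ p=14269, q=766
i=8: a=1 ⇒ p=15070, q=809
i=9: a=4 ⇒ p=74549, q=4002
i=10: a=2 ⇒ p=164168, q=8813
i=11: a=1 ⇒ p=238717, q=12815
i=12: a=1 ⇒ p=402885, q=21628
i=13: a=1 ⇒ p=641602, q=34443
fundamental: x₁=641602, y₁=34443  (since 411653126404 − 347·1186320249 = 1)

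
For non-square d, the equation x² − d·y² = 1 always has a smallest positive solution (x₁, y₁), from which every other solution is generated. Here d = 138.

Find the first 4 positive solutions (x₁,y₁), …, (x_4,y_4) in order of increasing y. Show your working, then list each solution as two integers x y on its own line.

47 4
4417 376
415151 35340
39019777 3321584

√138 = [11; 1,2,1,22, …], period ℓ=4 (even) → k=3
i=0: a=11 ⇒ p=11, q=1
i=1: a=1 ⇒ p=12, q=1
i=2: a=2 ⇒ p=35, q=3
i=3: a=1 ⇒ p=47, q=4
(x₁, y₁) = (47, 4);  47² − 138·4² = 1 ✓
k=2:  x_2 = 47·47+138·4·4 = 4417,  y_2 = 47·4+4·47 = 376
k=3:  x_3 = 47·4417+138·4·376 = 415151,  y_3 = 47·376+4·4417 = 35340
k=4:  x_4 = 47·415151+138·4·35340 = 39019777,  y_4 = 47·35340+4·415151 = 3321584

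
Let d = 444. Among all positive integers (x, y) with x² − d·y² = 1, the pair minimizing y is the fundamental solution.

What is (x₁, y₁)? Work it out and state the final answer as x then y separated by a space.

295 14

[21; 14,42] for √444; ℓ=2 ⇒ convergent index 1
step 0: (21, 1)  from 21·(1,0) + (0,1)
step 1: (295, 14)  from 14·(21,1) + (1,0)
(x₁, y₁) = (295, 14);  295² − 444·14² = 1 ✓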